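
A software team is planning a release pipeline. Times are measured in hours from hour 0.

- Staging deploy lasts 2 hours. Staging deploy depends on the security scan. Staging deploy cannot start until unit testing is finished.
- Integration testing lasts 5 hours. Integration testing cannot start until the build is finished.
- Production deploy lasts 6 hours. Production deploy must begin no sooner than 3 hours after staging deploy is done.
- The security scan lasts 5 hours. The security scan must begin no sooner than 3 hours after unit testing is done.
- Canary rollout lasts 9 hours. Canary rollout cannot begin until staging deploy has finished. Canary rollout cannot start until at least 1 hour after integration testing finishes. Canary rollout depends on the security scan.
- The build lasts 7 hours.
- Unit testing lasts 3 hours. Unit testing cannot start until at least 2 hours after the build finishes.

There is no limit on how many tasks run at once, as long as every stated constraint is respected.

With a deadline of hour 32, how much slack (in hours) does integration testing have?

10

Nothing blocks the build, so it runs from hour 0 to hour 7.
Integration testing waits on the build (finishes hour 7), so it starts at hour 7 and finishes at 7 + 5 = hour 12.

Working backward from the deadline:
To finish by hour 32, canary rollout (duration 9) must start no later than hour 23.
Integration testing has to be done before canary rollout (must start by hour 23, minus 1-hour gap → hour 22). That means finishing by hour 22, i.e. starting by 22 − 5 = hour 17.
So integration testing can start as early as hour 7 and as late as hour 17, giving 17 − 7 = 10 hours of slack.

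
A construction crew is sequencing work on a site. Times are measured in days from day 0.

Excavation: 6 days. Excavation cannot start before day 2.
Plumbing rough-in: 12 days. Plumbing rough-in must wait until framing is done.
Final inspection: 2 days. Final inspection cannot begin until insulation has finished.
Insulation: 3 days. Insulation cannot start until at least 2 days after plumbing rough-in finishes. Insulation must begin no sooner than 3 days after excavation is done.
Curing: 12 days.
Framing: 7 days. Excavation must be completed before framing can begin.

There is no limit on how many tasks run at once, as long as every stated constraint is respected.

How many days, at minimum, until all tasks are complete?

Curing can start immediately at day 0; it finishes at day 12.
After its own release at day 2, excavation can start at day 2 and finishes at day 8.
After excavation (finishes day 8), framing can start at day 8 and finishes at day 15.
Plumbing rough-in cannot begin until framing (finishes day 15). It runs from day 15 to 15 + 12 = day 27.
Insulation needs all of plumbing rough-in (finishes day 27, plus 2-day gap → day 29); excavation (finishes day 8, plus 3-day gap → day 11). That puts its earliest start at day 29; it finishes at 29 + 3 = day 32.
Final inspection waits on insulation (finishes day 32), so it starts at day 32 and finishes at 32 + 2 = day 34.
All tasks are finished once the last one completes. Finish times: Excavation at 8, Curing at 12, Framing at 15, Plumbing rough-in at 27, Insulation at 32, Final inspection at 34. The latest is day 34.

34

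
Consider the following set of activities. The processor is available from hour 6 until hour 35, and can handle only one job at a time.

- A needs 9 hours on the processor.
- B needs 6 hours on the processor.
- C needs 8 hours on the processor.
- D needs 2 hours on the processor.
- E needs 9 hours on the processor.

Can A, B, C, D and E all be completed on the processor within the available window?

No

The processor window is 35 − 6 = 29 hours.
Running back to back, the jobs need 9 + 6 + 8 + 2 + 9 = 34 hours on the processor.
Since 34 > 29, they cannot all fit.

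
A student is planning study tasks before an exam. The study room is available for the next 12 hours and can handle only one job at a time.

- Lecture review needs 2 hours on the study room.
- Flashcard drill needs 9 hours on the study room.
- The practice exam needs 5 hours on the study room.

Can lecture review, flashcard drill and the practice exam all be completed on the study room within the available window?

Running back to back, the jobs need 2 + 9 + 5 = 16 hours on the study room.
Since 16 > 12, they cannot all fit.

No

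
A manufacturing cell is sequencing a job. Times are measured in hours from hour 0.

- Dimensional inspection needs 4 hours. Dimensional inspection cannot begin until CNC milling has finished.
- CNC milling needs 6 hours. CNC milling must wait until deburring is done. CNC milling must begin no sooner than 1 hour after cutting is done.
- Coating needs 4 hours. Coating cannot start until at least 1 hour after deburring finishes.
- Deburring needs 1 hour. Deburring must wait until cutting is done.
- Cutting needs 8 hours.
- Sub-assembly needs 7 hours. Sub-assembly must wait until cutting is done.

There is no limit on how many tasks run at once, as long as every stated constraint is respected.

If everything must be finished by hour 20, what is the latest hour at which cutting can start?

1

Nothing follows dimensional inspection; the deadline of hour 20 is its only limit. It must start by 20 − 4 = hour 16.
Since dimensional inspection (must start by hour 16) depends on it, CNC milling must finish by hour 16. Backing off its 6-hour duration gives a latest start of hour 10.
Nothing follows coating; the deadline of hour 20 is its only limit. It must start by 20 − 4 = hour 16.
For deburring: CNC milling (must start by hour 10); coating (must start by hour 16, minus 1-hour gap → hour 15). The most restrictive is hour 10; with a 1-hour duration, deburring must start by hour 9.
Nothing follows sub-assembly; the deadline of hour 20 is its only limit. It must start by 20 − 7 = hour 13.
Cutting must finish in time for deburring (must start by hour 9); CNC milling (must start by hour 10, minus 1-hour gap → hour 9); sub-assembly (must start by hour 13). The tightest is hour 9, so cutting must start by 9 − 8 = hour 1.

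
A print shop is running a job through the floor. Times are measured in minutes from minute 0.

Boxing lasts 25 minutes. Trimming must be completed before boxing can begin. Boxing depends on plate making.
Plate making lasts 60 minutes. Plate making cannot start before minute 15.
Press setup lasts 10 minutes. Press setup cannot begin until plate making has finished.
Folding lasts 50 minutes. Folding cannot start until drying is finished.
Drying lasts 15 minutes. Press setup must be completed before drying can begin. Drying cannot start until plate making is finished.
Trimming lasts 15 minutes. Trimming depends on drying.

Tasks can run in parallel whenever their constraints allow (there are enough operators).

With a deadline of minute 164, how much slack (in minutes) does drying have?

After its own release at minute 15, plate making can start at minute 15 and finishes at minute 75.
Press setup waits on plate making (finishes minute 75), so it starts at minute 75 and finishes at 75 + 10 = minute 85.
Drying has to wait for press setup (finishes minute 85); plate making (finishes minute 75). The latest of these is minute 85, so drying runs minute 85 to 85 + 15 = minute 100.

Working backward from the deadline:
Boxing must finish by minute 164; it takes 25 minutes, so it must start by 164 − 25 = minute 139.
Since boxing (must start by minute 139) depends on it, trimming must finish by minute 139. Backing off its 15-minute duration gives a latest start of minute 124.
To finish by minute 164, folding (duration 50) must start no later than minute 114.
Drying must finish in time for trimming (must start by minute 124); folding (must start by minute 114). The tightest is minute 114, so drying must start by 114 − 15 = minute 99.
So drying can start as early as minute 85 and as late as minute 99, giving 99 − 85 = 14 minutes of slack.

14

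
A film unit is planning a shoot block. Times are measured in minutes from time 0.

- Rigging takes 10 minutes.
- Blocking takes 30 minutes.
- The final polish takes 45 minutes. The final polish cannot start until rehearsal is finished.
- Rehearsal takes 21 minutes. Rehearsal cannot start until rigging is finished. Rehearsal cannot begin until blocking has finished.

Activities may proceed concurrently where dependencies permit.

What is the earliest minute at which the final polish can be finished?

Nothing blocks blocking, so it runs from minute 0 to minute 30.
Rigging can start immediately at minute 0; it finishes at minute 10.
Rehearsal cannot start until rigging (finishes minute 10); blocking (finishes minute 30). The controlling bound is minute 30, so rehearsal finishes at 30 + 21 = minute 51.
The final polish waits on rehearsal (finishes minute 51), so it starts at minute 51 and finishes at 51 + 45 = minute 96.

96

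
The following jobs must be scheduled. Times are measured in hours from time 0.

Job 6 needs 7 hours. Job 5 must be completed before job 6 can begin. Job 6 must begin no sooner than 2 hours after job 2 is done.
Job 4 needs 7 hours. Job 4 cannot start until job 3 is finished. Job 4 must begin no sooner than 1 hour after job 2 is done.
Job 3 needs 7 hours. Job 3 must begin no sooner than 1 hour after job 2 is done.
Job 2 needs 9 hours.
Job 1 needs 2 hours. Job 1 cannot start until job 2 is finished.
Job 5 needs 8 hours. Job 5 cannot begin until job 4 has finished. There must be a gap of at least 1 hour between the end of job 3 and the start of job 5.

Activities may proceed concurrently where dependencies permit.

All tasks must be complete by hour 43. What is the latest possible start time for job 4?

To finish by hour 43, job 6 (duration 7) must start no later than hour 36.
Job 5 must finish before job 6 (must start by hour 36). With an 8-hour duration, job 5 must start by 36 − 8 = hour 28.
Job 4 feeds into job 5 (must start by hour 28); so job 4 must finish by hour 28 and therefore start by hour 21.

21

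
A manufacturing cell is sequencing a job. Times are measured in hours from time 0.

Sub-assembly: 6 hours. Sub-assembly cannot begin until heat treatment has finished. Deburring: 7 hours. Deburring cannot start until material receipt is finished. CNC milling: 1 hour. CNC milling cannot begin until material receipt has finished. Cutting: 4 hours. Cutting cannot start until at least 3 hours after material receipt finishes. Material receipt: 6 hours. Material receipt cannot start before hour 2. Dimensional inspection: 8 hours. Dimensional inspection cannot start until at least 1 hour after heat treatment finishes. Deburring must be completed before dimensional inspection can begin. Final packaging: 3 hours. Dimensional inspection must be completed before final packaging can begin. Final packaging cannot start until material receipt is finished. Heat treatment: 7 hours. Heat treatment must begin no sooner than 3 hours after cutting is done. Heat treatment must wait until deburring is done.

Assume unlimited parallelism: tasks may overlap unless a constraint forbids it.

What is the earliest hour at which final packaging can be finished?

37

Material receipt waits on its own release at hour 2, so it starts at hour 2 and finishes at 2 + 6 = hour 8.
After material receipt (finishes hour 8), deburring can start at hour 8 and finishes at hour 15.
Cutting cannot begin until material receipt (finishes hour 8, plus 3-hour gap → hour 11). It runs from hour 11 to 11 + 4 = hour 15.
Heat treatment needs all of cutting (finishes hour 15, plus 3-hour gap → hour 18); deburring (finishes hour 15). That puts its earliest start at hour 18; it finishes at 18 + 7 = hour 25.
For dimensional inspection: heat treatment (finishes hour 25, plus 1-hour gap → hour 26); deburring (finishes hour 15). Taking the maximum gives a start of hour 26, and it finishes at 26 + 8 = hour 34.
For final packaging: dimensional inspection (finishes hour 34); material receipt (finishes hour 8). Taking the maximum gives a start of hour 34, and it finishes at 34 + 3 = hour 37.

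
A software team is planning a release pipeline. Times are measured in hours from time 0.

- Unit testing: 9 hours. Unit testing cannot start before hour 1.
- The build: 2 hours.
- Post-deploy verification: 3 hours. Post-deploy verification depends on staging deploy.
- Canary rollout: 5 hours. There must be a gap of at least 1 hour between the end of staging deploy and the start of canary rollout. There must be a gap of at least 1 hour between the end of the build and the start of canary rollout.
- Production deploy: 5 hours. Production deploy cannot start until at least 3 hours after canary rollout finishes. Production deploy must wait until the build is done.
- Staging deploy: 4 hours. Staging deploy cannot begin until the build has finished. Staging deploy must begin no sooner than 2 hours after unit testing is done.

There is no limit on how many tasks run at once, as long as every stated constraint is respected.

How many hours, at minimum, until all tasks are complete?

Unit testing cannot begin until its own release at hour 1. It runs from hour 1 to 1 + 9 = hour 10.
The build has no prerequisites, so it starts at hour 0 and finishes at hour 2.
For staging deploy: the build (finishes hour 2); unit testing (finishes hour 10, plus 2-hour gap → hour 12). Taking the maximum gives a start of hour 12, and it finishes at 12 + 4 = hour 16.
Post-deploy verification cannot begin until staging deploy (finishes hour 16). It runs from hour 16 to 16 + 3 = hour 19.
For canary rollout: staging deploy (finishes hour 16, plus 1-hour gap → hour 17); the build (finishes hour 2, plus 1-hour gap → hour 3). Taking the maximum gives a start of hour 17, and it finishes at 17 + 5 = hour 22.
Production deploy has to wait for canary rollout (finishes hour 22, plus 3-hour gap → hour 25); the build (finishes hour 2). The latest of these is hour 25, so production deploy runs hour 25 to 25 + 5 = hour 30.
All tasks are finished once the last one completes. Finish times: The build at 2, Unit testing at 10, Staging deploy at 16, Canary rollout at 22, Production deploy at 30, Post-deploy verification at 19. The latest is hour 30.

30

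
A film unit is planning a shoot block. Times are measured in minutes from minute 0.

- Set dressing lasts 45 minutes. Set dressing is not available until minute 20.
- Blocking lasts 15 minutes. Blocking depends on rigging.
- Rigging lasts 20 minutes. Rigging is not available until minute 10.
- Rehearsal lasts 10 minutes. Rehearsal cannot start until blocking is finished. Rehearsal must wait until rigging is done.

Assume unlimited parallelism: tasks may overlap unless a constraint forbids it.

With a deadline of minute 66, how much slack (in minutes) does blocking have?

Rigging cannot begin until its own release at minute 10. It runs from minute 10 to 10 + 20 = minute 30.
Blocking waits on rigging (finishes minute 30), so it starts at minute 30 and finishes at 30 + 15 = minute 45.

Working backward from the deadline:
Rehearsal has no dependents, so it just needs to finish by minute 66. Starting by 66 − 10 = minute 56 achieves that.
Blocking must finish before rehearsal (must start by minute 56). With a 15-minute duration, blocking must start by 56 − 15 = minute 41.
So blocking can start as early as minute 30 and as late as minute 41, giving 41 − 30 = 11 minutes of slack.

11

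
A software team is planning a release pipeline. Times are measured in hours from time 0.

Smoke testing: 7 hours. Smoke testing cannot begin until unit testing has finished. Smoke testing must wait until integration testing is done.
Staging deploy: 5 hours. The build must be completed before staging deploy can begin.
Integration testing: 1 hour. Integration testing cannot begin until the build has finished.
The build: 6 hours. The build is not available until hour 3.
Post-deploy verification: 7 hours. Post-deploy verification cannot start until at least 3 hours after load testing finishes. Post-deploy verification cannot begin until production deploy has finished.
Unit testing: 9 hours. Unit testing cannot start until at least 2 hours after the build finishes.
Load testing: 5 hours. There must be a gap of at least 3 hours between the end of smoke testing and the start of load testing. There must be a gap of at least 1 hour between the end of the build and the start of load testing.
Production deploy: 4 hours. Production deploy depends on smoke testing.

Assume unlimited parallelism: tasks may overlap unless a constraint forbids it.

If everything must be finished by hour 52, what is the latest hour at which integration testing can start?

Post-deploy verification has no dependents, so it just needs to finish by hour 52. Starting by 52 − 7 = hour 45 achieves that.
Load testing feeds into post-deploy verification (must start by hour 45, minus 3-hour gap → hour 42); so load testing must finish by hour 42 and therefore start by hour 37.
Production deploy must finish before post-deploy verification (must start by hour 45). With a 4-hour duration, production deploy must start by 45 − 4 = hour 41.
Smoke testing must finish in time for load testing (must start by hour 37, minus 3-hour gap → hour 34); production deploy (must start by hour 41). The tightest is hour 34, so smoke testing must start by 34 − 7 = hour 27.
Integration testing feeds into smoke testing (must start by hour 27); so integration testing must finish by hour 27 and therefore start by hour 26.

26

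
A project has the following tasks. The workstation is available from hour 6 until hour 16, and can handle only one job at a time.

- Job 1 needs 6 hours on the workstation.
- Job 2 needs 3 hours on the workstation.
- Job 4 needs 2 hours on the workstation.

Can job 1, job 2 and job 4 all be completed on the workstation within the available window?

No

The workstation window is 16 − 6 = 10 hours.
Running back to back, the jobs need 6 + 3 + 2 = 11 hours on the workstation.
Since 11 > 10, they cannot all fit.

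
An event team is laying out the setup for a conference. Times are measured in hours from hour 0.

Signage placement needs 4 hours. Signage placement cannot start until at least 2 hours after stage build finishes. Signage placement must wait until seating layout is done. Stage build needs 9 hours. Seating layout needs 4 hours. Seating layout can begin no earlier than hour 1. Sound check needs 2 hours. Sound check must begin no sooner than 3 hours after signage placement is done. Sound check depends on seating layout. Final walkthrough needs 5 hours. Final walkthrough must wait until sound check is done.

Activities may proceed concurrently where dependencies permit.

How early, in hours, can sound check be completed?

20

Seating layout waits on its own release at hour 1, so it starts at hour 1 and finishes at 1 + 4 = hour 5.
Stage build can start immediately at hour 0; it finishes at hour 9.
For signage placement: stage build (finishes hour 9, plus 2-hour gap → hour 11); seating layout (finishes hour 5). Taking the maximum gives a start of hour 11, and it finishes at 11 + 4 = hour 15.
Sound check has to wait for signage placement (finishes hour 15, plus 3-hour gap → hour 18); seating layout (finishes hour 5). The latest of these is hour 18, so sound check runs hour 18 to 18 + 2 = hour 20.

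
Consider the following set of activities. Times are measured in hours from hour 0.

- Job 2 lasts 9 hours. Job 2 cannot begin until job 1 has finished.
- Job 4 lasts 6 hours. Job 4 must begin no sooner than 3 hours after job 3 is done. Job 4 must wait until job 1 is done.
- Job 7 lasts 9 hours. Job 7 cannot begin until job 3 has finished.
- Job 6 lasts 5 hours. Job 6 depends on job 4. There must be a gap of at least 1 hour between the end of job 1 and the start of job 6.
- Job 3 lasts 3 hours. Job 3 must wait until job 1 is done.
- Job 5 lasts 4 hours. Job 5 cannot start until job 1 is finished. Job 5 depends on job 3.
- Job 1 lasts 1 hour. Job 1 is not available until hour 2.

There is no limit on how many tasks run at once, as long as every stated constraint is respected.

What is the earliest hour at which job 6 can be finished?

20

Job 1 waits on its own release at hour 2, so it starts at hour 2 and finishes at 2 + 1 = hour 3.
Job 3 waits on job 1 (finishes hour 3), so it starts at hour 3 and finishes at 3 + 3 = hour 6.
Job 4 cannot start until job 3 (finishes hour 6, plus 3-hour gap → hour 9); job 1 (finishes hour 3). The controlling bound is hour 9, so job 4 finishes at 9 + 6 = hour 15.
Job 6 needs all of job 4 (finishes hour 15); job 1 (finishes hour 3, plus 1-hour gap → hour 4). That puts its earliest start at hour 15; it finishes at 15 + 5 = hour 20.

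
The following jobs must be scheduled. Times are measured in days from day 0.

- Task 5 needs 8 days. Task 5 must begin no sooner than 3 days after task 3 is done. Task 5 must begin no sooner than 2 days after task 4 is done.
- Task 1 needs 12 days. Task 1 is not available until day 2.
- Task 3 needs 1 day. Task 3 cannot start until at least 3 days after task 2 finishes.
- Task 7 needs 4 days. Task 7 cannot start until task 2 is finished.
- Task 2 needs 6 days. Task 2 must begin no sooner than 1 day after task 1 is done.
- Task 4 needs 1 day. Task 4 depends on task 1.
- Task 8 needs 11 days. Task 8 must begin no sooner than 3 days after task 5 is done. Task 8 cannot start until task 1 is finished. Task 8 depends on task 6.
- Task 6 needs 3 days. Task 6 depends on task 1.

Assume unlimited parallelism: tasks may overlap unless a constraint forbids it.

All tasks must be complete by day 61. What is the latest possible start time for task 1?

Task 8 has no dependents, so it just needs to finish by day 61. Starting by 61 − 11 = day 50 achieves that.
Task 5 has to be done before task 8 (must start by day 50, minus 3-day gap → day 47). That means finishing by day 47, i.e. starting by 47 − 8 = day 39.
Task 3 must finish before task 5 (must start by day 39, minus 3-day gap → day 36). With a 1-day duration, task 3 must start by 36 − 1 = day 35.
Task 7 must finish by day 61; it takes 4 days, so it must start by 61 − 4 = day 57.
Task 2 must finish in time for task 3 (must start by day 35, minus 3-day gap → day 32); task 7 (must start by day 57). The tightest is day 32, so task 2 must start by 32 − 6 = day 26.
Since task 5 (must start by day 39, minus 2-day gap → day 37) depends on it, task 4 must finish by day 37. Backing off its 1-day duration gives a latest start of day 36.
Task 6 has to be done before task 8 (must start by day 50). That means finishing by day 50, i.e. starting by 50 − 3 = day 47.
Task 1 must finish in time for task 2 (must start by day 26, minus 1-day gap → day 25); task 4 (must start by day 36); task 6 (must start by day 47); task 8 (must start by day 50). The tightest is day 25, so task 1 must start by 25 − 12 = day 13.

13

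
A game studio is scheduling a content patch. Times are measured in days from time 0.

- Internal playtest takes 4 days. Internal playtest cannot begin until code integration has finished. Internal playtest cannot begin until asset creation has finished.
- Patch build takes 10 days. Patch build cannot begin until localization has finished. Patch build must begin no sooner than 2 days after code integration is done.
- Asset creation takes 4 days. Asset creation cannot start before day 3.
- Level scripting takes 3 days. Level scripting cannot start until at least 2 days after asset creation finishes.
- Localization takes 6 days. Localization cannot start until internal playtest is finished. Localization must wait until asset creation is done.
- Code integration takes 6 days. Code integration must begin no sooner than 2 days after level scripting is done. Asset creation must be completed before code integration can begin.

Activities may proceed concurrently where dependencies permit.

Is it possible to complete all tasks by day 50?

Asset creation waits on its own release at day 3, so it starts at day 3 and finishes at 3 + 4 = day 7.
After asset creation (finishes day 7, plus 2-day gap → day 9), level scripting can start at day 9 and finishes at day 12.
Code integration needs all of level scripting (finishes day 12, plus 2-day gap → day 14); asset creation (finishes day 7). That puts its earliest start at day 14; it finishes at 14 + 6 = day 20.
Internal playtest cannot start until code integration (finishes day 20); asset creation (finishes day 7). The controlling bound is day 20, so internal playtest finishes at 20 + 4 = day 24.
For localization: internal playtest (finishes day 24); asset creation (finishes day 7). Taking the maximum gives a start of day 24, and it finishes at 24 + 6 = day 30.
Patch build cannot start until localization (finishes day 30); code integration (finishes day 20, plus 2-day gap → day 22). The controlling bound is day 30, so patch build finishes at 30 + 10 = day 40.
Every task is finished by day 40, which is no later than the deadline of 50, so the schedule is feasible.

Yes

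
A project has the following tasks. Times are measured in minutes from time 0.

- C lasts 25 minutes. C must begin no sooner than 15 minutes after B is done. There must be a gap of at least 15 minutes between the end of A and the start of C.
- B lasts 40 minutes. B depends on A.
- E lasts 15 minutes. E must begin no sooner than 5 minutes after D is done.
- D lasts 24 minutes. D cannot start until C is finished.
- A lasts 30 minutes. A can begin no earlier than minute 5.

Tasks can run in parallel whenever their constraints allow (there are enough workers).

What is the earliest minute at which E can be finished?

159

After its own release at minute 5, A can start at minute 5 and finishes at minute 35.
B waits on A (finishes minute 35), so it starts at minute 35 and finishes at 35 + 40 = minute 75.
C needs all of B (finishes minute 75, plus 15-minute gap → minute 90); A (finishes minute 35, plus 15-minute gap → minute 50). That puts its earliest start at minute 90; it finishes at 90 + 25 = minute 115.
D waits on C (finishes minute 115), so it starts at minute 115 and finishes at 115 + 24 = minute 139.
E cannot begin until D (finishes minute 139, plus 5-minute gap → minute 144). It runs from minute 144 to 144 + 15 = minute 159.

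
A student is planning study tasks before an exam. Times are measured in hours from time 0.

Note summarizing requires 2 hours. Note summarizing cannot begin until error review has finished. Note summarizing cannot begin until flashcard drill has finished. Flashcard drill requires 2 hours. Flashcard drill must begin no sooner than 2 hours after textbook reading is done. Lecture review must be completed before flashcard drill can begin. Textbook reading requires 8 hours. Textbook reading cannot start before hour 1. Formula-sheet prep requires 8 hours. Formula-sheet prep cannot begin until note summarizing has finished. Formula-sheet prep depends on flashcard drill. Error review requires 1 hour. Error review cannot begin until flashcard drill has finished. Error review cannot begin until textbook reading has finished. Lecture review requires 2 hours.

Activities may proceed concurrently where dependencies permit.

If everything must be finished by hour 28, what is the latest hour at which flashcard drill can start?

15

To finish by hour 28, formula-sheet prep (duration 8) must start no later than hour 20.
Note summarizing must finish before formula-sheet prep (must start by hour 20). With a 2-hour duration, note summarizing must start by 20 − 2 = hour 18.
Error review feeds into note summarizing (must start by hour 18); so error review must finish by hour 18 and therefore start by hour 17.
Flashcard drill has several dependents: error review (must start by hour 17); note summarizing (must start by hour 18); formula-sheet prep (must start by hour 20). The earliest of those limits is hour 17, so flashcard drill must start by 17 − 2 = hour 15.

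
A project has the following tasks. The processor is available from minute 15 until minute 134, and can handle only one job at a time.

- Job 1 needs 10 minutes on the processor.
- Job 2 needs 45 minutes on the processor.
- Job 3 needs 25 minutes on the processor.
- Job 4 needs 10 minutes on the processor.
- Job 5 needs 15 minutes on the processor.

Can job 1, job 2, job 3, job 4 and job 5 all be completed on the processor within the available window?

Yes

The processor window is 134 − 15 = 119 minutes.
Running back to back, the jobs need 10 + 45 + 25 + 10 + 15 = 105 minutes on the processor.
Since 105 ≤ 119, they fit within the window.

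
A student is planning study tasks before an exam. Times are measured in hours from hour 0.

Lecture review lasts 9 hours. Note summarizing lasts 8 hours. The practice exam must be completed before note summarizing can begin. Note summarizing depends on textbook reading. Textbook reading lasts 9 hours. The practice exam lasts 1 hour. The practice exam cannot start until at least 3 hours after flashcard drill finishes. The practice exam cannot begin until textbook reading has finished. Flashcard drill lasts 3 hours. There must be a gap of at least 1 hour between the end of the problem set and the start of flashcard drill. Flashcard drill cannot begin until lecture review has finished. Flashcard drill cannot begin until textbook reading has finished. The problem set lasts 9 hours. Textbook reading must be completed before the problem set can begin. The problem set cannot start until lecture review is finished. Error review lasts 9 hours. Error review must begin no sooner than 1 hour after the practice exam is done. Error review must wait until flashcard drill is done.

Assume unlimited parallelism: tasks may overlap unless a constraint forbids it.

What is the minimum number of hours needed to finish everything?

36

Lecture review can start immediately at hour 0; it finishes at hour 9.
Textbook reading can start immediately at hour 0; it finishes at hour 9.
For the problem set: textbook reading (finishes hour 9); lecture review (finishes hour 9). Taking the maximum gives a start of hour 9, and it finishes at 9 + 9 = hour 18.
Flashcard drill cannot start until the problem set (finishes hour 18, plus 1-hour gap → hour 19); lecture review (finishes hour 9); textbook reading (finishes hour 9). The controlling bound is hour 19, so flashcard drill finishes at 19 + 3 = hour 22.
The practice exam has to wait for flashcard drill (finishes hour 22, plus 3-hour gap → hour 25); textbook reading (finishes hour 9). The latest of these is hour 25, so the practice exam runs hour 25 to 25 + 1 = hour 26.
Note summarizing has to wait for the practice exam (finishes hour 26); textbook reading (finishes hour 9). The latest of these is hour 26, so note summarizing runs hour 26 to 26 + 8 = hour 34.
For error review: the practice exam (finishes hour 26, plus 1-hour gap → hour 27); flashcard drill (finishes hour 22). Taking the maximum gives a start of hour 27, and it finishes at 27 + 9 = hour 36.
All tasks are finished once the last one completes. Finish times: Textbook reading at 9, Lecture review at 9, The problem set at 18, Flashcard drill at 22, The practice exam at 26, Error review at 36, Note summarizing at 34. The latest is hour 36.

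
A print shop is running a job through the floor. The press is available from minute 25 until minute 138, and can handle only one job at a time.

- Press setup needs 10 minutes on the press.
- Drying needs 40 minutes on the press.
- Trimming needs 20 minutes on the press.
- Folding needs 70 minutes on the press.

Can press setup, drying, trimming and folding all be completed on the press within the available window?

No

The press window is 138 − 25 = 113 minutes.
Running back to back, the jobs need 10 + 40 + 20 + 70 = 140 minutes on the press.
Since 140 > 113, they cannot all fit.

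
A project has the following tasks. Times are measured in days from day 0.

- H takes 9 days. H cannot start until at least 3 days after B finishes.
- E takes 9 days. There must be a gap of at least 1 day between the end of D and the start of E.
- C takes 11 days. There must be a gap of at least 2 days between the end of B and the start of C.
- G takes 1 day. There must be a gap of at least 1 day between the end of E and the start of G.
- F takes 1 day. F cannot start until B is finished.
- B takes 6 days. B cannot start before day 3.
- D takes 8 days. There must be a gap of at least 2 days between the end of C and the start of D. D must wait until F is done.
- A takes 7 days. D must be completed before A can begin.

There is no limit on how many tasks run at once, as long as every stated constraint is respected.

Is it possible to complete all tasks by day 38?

After its own release at day 3, B can start at day 3 and finishes at day 9.
H waits on B (finishes day 9, plus 3-day gap → day 12), so it starts at day 12 and finishes at 12 + 9 = day 21.
After B (finishes day 9), F can start at day 9 and finishes at day 10.
C cannot begin until B (finishes day 9, plus 2-day gap → day 11). It runs from day 11 to 11 + 11 = day 22.
D has to wait for C (finishes day 22, plus 2-day gap → day 24); F (finishes day 10). The latest of these is day 24, so D runs day 24 to 24 + 8 = day 32.
E cannot begin until D (finishes day 32, plus 1-day gap → day 33). It runs from day 33 to 33 + 9 = day 42.
After E (finishes day 42, plus 1-day gap → day 43), G can start at day 43 and finishes at day 44.
A waits on D (finishes day 32), so it starts at day 32 and finishes at 32 + 7 = day 39.
The earliest everything can be done is day 44, which is after the deadline of 38, so it is not possible.

No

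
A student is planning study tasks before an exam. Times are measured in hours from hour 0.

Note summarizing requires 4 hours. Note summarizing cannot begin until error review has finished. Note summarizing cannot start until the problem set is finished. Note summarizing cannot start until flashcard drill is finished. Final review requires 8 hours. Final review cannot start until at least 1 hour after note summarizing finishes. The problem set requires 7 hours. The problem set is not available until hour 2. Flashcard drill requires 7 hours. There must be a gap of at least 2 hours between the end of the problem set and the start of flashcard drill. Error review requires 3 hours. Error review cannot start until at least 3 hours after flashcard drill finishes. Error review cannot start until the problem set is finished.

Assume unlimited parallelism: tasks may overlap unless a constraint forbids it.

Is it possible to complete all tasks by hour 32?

No

The problem set waits on its own release at hour 2, so it starts at hour 2 and finishes at 2 + 7 = hour 9.
Flashcard drill waits on the problem set (finishes hour 9, plus 2-hour gap → hour 11), so it starts at hour 11 and finishes at 11 + 7 = hour 18.
For error review: flashcard drill (finishes hour 18, plus 3-hour gap → hour 21); the problem set (finishes hour 9). Taking the maximum gives a start of hour 21, and it finishes at 21 + 3 = hour 24.
Note summarizing cannot start until error review (finishes hour 24); the problem set (finishes hour 9); flashcard drill (finishes hour 18). The controlling bound is hour 24, so note summarizing finishes at 24 + 4 = hour 28.
Final review cannot begin until note summarizing (finishes hour 28, plus 1-hour gap → hour 29). It runs from hour 29 to 29 + 8 = hour 37.
The earliest everything can be done is hour 37, which is after the deadline of 32, so it is not possible.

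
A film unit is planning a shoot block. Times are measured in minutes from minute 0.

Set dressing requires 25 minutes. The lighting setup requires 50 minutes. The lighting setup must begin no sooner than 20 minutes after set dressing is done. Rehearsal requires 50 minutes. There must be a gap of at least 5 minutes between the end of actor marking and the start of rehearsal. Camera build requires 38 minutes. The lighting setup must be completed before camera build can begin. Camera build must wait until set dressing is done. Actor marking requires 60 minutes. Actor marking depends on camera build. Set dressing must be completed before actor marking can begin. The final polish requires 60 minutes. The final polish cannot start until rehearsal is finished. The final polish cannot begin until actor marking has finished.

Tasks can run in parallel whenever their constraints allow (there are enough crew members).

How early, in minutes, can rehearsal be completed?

248

Set dressing can start immediately at minute 0; it finishes at minute 25.
The lighting setup cannot begin until set dressing (finishes minute 25, plus 20-minute gap → minute 45). It runs from minute 45 to 45 + 50 = minute 95.
Camera build needs all of the lighting setup (finishes minute 95); set dressing (finishes minute 25). That puts its earliest start at minute 95; it finishes at 95 + 38 = minute 133.
Actor marking has to wait for camera build (finishes minute 133); set dressing (finishes minute 25). The latest of these is minute 133, so actor marking runs minute 133 to 133 + 60 = minute 193.
Rehearsal cannot begin until actor marking (finishes minute 193, plus 5-minute gap → minute 198). It runs from minute 198 to 198 + 50 = minute 248.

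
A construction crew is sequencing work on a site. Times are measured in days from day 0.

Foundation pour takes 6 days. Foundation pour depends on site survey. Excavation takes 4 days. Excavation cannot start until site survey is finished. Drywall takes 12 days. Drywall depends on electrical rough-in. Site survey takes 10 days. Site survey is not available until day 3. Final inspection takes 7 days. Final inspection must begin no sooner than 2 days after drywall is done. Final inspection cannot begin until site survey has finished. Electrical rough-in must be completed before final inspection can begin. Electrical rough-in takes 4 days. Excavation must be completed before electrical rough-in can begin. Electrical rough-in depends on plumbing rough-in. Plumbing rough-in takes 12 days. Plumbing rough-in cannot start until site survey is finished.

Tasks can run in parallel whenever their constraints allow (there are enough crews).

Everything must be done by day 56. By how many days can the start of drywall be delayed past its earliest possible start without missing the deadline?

Site survey waits on its own release at day 3, so it starts at day 3 and finishes at 3 + 10 = day 13.
After site survey (finishes day 13), plumbing rough-in can start at day 13 and finishes at day 25.
After site survey (finishes day 13), excavation can start at day 13 and finishes at day 17.
Electrical rough-in cannot start until excavation (finishes day 17); plumbing rough-in (finishes day 25). The controlling bound is day 25, so electrical rough-in finishes at 25 + 4 = day 29.
Drywall cannot begin until electrical rough-in (finishes day 29). It runs from day 29 to 29 + 12 = day 41.

Working backward from the deadline:
Nothing follows final inspection; the deadline of day 56 is its only limit. It must start by 56 − 7 = day 49.
Since final inspection (must start by day 49, minus 2-day gap → day 47) depends on it, drywall must finish by day 47. Backing off its 12-day duration gives a latest start of day 35.
So drywall can start as early as day 29 and as late as day 35, giving 35 − 29 = 6 days of slack.

6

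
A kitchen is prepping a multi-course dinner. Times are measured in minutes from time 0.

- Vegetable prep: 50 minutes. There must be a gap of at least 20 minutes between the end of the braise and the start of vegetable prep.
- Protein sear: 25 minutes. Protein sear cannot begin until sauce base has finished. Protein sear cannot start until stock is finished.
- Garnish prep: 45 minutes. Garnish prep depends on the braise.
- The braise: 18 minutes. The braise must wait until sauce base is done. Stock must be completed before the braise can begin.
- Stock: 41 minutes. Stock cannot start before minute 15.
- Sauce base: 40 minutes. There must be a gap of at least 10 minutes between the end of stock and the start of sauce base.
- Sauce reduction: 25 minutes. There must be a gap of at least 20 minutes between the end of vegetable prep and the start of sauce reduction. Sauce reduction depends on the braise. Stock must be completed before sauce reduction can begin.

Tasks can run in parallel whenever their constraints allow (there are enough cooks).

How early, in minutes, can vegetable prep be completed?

After its own release at minute 15, stock can start at minute 15 and finishes at minute 56.
Sauce base cannot begin until stock (finishes minute 56, plus 10-minute gap → minute 66). It runs from minute 66 to 66 + 40 = minute 106.
The braise has to wait for sauce base (finishes minute 106); stock (finishes minute 56). The latest of these is minute 106, so the braise runs minute 106 to 106 + 18 = minute 124.
Vegetable prep waits on the braise (finishes minute 124, plus 20-minute gap → minute 144), so it starts at minute 144 and finishes at 144 + 50 = minute 194.

194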